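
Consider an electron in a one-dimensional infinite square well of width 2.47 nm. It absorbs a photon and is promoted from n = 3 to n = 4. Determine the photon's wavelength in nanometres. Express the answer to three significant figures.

λ = 2.87×10^3 nm

E_1 = h²/(8m_eL²) = 9.875×10^-21 J, so ΔE = (4² − 3²)E_1 = 6.912×10^-20 J.
λ = hc/ΔE = (6.626×10^-34·2.998×10^8)/6.912×10^-20 = 2.87×10^-6 m = 2.87×10^3 nm.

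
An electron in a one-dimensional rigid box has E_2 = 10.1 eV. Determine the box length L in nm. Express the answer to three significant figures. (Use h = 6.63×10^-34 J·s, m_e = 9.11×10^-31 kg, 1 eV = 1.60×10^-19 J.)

From E_n = n²h²/(8m_eL²), L = n·h/√(8m_eE_n).
E_2 = 10.1 eV = 1.616×10^-18 J, so L = 2·6.63×10^-34/√(8·9.11×10^-31·1.616×10^-18) = 3.86×10^-10 m = 0.386 nm.

L = 0.386 nm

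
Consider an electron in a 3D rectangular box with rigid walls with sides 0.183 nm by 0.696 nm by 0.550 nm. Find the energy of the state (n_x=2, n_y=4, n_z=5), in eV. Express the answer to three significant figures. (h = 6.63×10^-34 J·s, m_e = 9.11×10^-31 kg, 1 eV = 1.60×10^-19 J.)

E = 88.6 eV

For a 3D rectangular well E = (h²/8m_e)·Σ n_i²/L_i² = (6.63×10^-34)²/(8·9.11×10^-31) · [2²/(0.183 nm)² + 4²/(0.696 nm)² + 5²/(0.550 nm)²].
Evaluating gives E = 1.418×10^-17 J = 88.6 eV.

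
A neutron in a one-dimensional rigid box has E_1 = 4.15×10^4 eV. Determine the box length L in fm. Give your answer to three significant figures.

L = 70.2 fm

From E_n = n²h²/(8m_nL²), L = n·h/√(8m_nE_n).
E_1 = 4.15×10^4 eV = 6.648×10^-15 J, so L = 1·6.626×10^-34/√(8·1.675×10^-27·6.648×10^-15) = 7.02×10^-14 m = 70.2 fm.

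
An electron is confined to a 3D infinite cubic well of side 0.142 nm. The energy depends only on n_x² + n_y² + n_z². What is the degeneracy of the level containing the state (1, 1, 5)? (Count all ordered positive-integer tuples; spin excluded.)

The level has n_x² + n_y² + n_z² = 27. The ordered positive-integer solutions are (1, 1, 5), (1, 5, 1), (3, 3, 3), (5, 1, 1).
That gives 4 states.

degeneracy = 4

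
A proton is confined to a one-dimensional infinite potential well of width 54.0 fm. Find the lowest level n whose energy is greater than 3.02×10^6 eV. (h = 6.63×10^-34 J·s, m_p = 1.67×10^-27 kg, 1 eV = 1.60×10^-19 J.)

n = 7

E_1 = h²/(8m_pL²) = 1.128×10^-14 J = 7.050×10^4 eV.
Need n² > 3.02×10^6/7.050×10^4 = 42.84, i.e. n > 6.545.
The smallest integer satisfying this is n = 7.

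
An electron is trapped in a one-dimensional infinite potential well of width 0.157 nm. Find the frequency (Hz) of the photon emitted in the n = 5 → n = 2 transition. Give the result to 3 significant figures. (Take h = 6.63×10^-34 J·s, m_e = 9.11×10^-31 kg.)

E_1 = h²/(8m_eL²) = 2.447×10^-18 J and ΔE = (5² − 2²)E_1 = 5.139×10^-17 J.
f = ΔE/h = 5.139×10^-17/6.63×10^-34 = 7.75×10^16 Hz.

f = 7.75×10^16 Hz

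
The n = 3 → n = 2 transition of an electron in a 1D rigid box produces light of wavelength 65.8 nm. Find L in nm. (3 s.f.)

L = 0.316 nm

The photon carries ΔE = hc/λ = 6.626×10^-34·2.998×10^8/6.58×10^-8 m = 3.019×10^-18 J.
Since ΔE = (3² − 2²)E_1, E_1 = 6.038×10^-19 J, and L = h/√(8m_eE_1) = 3.16×10^-10 m = 0.316 nm.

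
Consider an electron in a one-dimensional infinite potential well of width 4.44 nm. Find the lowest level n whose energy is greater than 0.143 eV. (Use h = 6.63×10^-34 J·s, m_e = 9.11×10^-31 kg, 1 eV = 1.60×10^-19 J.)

E_1 = h²/(8m_eL²) = 3.060×10^-21 J = 0.01912 eV.
Need n² > 0.143/0.01912 = 7.479, i.e. n > 2.735.
The smallest integer satisfying this is n = 3.

n = 3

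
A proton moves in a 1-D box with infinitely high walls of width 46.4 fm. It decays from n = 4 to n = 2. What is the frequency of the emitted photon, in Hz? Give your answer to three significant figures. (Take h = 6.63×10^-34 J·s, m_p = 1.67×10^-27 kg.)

f = 2.77×10^20 Hz

E_1 = h²/(8m_pL²) = 1.528×10^-14 J and ΔE = (4² − 2²)E_1 = 1.834×10^-13 J.
f = ΔE/h = 1.834×10^-13/6.63×10^-34 = 2.77×10^20 Hz.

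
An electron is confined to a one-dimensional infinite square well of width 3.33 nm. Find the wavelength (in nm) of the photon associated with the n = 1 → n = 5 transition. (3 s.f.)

λ = 1.52×10^3 nm

E_1 = h²/(8m_eL²) = 5.433×10^-21 J, so ΔE = (5² − 1²)E_1 = 1.304×10^-19 J.
λ = hc/ΔE = (6.626×10^-34·2.998×10^8)/1.304×10^-19 = 1.52×10^-6 m = 1.52×10^3 nm.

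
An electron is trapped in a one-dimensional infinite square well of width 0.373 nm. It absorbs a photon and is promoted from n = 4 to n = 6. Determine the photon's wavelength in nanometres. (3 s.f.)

E_1 = h²/(8m_eL²) = 4.330×10^-19 J, so ΔE = (6² − 4²)E_1 = 8.660×10^-18 J.
λ = hc/ΔE = (6.626×10^-34·2.998×10^8)/8.660×10^-18 = 2.29×10^-8 m = 22.9 nm.

λ = 22.9 nm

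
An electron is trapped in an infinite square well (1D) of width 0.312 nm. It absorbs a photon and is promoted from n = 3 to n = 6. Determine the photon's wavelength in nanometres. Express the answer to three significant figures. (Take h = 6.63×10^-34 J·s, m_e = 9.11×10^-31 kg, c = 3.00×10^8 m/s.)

λ = 11.9 nm

E_1 = h²/(8m_eL²) = 6.196×10^-19 J, so ΔE = (6² − 3²)E_1 = 1.673×10^-17 J.
λ = hc/ΔE = (6.63×10^-34·3.00×10^8)/1.673×10^-17 = 1.19×10^-8 m = 11.9 nm.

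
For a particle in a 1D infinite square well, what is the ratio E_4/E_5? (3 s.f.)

E_n ∝ n², so E_4/E_5 = 4²/5² = 16/25 = 0.640.

0.640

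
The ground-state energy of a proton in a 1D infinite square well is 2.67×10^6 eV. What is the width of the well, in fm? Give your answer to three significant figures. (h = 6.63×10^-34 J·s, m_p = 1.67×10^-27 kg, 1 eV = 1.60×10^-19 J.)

L = 8.78 fm

From E_n = n²h²/(8m_pL²), L = n·h/√(8m_pE_n).
E_1 = 2.67×10^6 eV = 4.272×10^-13 J, so L = 1·6.63×10^-34/√(8·1.67×10^-27·4.272×10^-13) = 8.78×10^-15 m = 8.78 fm.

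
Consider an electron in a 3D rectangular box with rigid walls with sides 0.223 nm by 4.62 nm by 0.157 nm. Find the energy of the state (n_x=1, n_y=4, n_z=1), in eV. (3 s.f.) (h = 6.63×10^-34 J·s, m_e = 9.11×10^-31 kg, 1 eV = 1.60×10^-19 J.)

E = 23.2 eV

For a 3D rectangular well E = (h²/8m_e)·Σ n_i²/L_i² = (6.63×10^-34)²/(8·9.11×10^-31) · [1²/(0.223 nm)² + 4²/(4.62 nm)² + 1²/(0.157 nm)²].
Evaluating gives E = 3.705×10^-18 J = 23.2 eV.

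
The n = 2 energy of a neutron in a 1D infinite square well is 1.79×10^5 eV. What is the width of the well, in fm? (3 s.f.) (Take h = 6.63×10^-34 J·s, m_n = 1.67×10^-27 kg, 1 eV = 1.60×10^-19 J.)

From E_n = n²h²/(8m_nL²), L = n·h/√(8m_nE_n).
E_2 = 1.79×10^5 eV = 2.864×10^-14 J, so L = 2·6.63×10^-34/√(8·1.67×10^-27·2.864×10^-14) = 6.78×10^-14 m = 67.8 fm.

L = 67.8 fm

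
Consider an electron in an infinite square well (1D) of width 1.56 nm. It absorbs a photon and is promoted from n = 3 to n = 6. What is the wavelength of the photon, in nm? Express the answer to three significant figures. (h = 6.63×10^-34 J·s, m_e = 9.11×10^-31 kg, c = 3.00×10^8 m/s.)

λ = 297 nm

E_1 = h²/(8m_eL²) = 2.478×10^-20 J, so ΔE = (6² − 3²)E_1 = 6.691×10^-19 J.
λ = hc/ΔE = (6.63×10^-34·3.00×10^8)/6.691×10^-19 = 2.97×10^-7 m = 297 nm.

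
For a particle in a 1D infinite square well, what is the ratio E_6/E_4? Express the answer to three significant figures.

E_n ∝ n², so E_6/E_4 = 6²/4² = 36/16 = 2.25.

2.25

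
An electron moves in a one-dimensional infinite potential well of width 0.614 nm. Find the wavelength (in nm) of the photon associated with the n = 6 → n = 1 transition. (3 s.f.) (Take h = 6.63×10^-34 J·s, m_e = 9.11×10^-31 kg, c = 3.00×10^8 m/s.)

λ = 35.5 nm

E_1 = h²/(8m_eL²) = 1.600×10^-19 J, so ΔE = (6² − 1²)E_1 = 5.600×10^-18 J.
λ = hc/ΔE = (6.63×10^-34·3.00×10^8)/5.600×10^-18 = 3.55×10^-8 m = 35.5 nm.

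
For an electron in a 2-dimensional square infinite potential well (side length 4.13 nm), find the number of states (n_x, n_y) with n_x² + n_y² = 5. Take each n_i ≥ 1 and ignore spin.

The level has n_x² + n_y² = 5. The ordered positive-integer solutions are (1, 2), (2, 1).
That gives 2 states.

degeneracy = 2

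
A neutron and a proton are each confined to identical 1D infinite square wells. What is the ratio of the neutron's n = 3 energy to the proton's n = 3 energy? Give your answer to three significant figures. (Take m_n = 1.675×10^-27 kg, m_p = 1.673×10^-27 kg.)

0.999

E_n ∝ 1/m at fixed n and L, so the ratio is m_p/m_n = 1.673×10^-27/1.675×10^-27 = 0.999.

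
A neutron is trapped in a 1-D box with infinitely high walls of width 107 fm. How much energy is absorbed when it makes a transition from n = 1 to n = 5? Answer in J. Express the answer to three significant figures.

|ΔE| = 6.87×10^-14 J

E_1 = h²/(8m_nL²) = 2.862×10^-15 J.
|ΔE| = |1² − 5²|·E_1 = 24·2.862×10^-15 J = 6.87×10^-14 J.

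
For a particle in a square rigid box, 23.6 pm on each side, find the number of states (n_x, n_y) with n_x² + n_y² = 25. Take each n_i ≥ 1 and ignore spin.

degeneracy = 2

The level has n_x² + n_y² = 25. The ordered positive-integer solutions are (3, 4), (4, 3).
That gives 2 states.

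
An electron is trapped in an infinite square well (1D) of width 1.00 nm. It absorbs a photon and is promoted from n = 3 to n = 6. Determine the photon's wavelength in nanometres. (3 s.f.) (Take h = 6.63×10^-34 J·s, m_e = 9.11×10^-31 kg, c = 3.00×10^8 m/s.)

E_1 = h²/(8m_eL²) = 6.031×10^-20 J, so ΔE = (6² − 3²)E_1 = 1.628×10^-18 J.
λ = hc/ΔE = (6.63×10^-34·3.00×10^8)/1.628×10^-18 = 1.22×10^-7 m = 122 nm.

λ = 122 nm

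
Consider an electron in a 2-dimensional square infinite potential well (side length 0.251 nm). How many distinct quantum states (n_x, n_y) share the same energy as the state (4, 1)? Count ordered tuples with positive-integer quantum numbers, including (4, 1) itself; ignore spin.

The level has n_x² + n_y² = 17. The ordered positive-integer solutions are (1, 4), (4, 1).
That gives 2 states.

degeneracy = 2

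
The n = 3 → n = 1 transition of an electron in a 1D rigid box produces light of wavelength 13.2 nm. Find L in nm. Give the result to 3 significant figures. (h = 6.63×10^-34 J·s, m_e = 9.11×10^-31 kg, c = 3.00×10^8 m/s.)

The photon carries ΔE = hc/λ = 6.63×10^-34·3.00×10^8/1.32×10^-8 m = 1.507×10^-17 J.
Since ΔE = (3² − 1²)E_1, E_1 = 1.884×10^-18 J, and L = h/√(8m_eE_1) = 1.79×10^-10 m = 0.179 nm.

L = 0.179 nm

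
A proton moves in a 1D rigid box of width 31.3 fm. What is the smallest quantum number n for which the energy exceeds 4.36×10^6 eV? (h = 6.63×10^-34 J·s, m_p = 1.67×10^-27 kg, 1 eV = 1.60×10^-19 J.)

n = 5

E_1 = h²/(8m_pL²) = 3.358×10^-14 J = 2.099×10^5 eV.
Need n² > 4.36×10^6/2.099×10^5 = 20.77, i.e. n > 4.557.
The smallest integer satisfying this is n = 5.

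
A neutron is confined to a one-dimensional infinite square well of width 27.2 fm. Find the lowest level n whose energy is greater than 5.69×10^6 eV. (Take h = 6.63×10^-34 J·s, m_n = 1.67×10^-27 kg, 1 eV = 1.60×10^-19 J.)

E_1 = h²/(8m_nL²) = 4.447×10^-14 J = 2.779×10^5 eV.
Need n² > 5.69×10^6/2.779×10^5 = 20.47, i.e. n > 4.524.
The smallest integer satisfying this is n = 5.

n = 5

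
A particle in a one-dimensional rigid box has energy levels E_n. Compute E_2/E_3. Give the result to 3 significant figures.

0.444

E_n ∝ n², so E_2/E_3 = 2²/3² = 4/9 = 0.444.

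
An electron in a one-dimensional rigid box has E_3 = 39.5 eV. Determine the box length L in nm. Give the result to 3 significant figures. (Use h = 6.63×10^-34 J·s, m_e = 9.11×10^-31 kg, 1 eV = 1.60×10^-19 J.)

From E_n = n²h²/(8m_eL²), L = n·h/√(8m_eE_n).
E_3 = 39.5 eV = 6.320×10^-18 J, so L = 3·6.63×10^-34/√(8·9.11×10^-31·6.320×10^-18) = 2.93×10^-10 m = 0.293 nm.

L = 0.293 nm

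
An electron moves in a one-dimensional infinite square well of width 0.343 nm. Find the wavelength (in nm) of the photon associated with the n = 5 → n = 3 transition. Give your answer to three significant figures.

λ = 24.2 nm

E_1 = h²/(8m_eL²) = 5.121×10^-19 J, so ΔE = (5² − 3²)E_1 = 8.194×10^-18 J.
λ = hc/ΔE = (6.626×10^-34·2.998×10^8)/8.194×10^-18 = 2.42×10^-8 m = 24.2 nm.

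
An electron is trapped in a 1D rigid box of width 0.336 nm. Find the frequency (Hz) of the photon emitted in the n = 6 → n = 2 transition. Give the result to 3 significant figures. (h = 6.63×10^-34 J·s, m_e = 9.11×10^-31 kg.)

f = 2.58×10^16 Hz

E_1 = h²/(8m_eL²) = 5.342×10^-19 J and ΔE = (6² − 2²)E_1 = 1.709×10^-17 J.
f = ΔE/h = 1.709×10^-17/6.63×10^-34 = 2.58×10^16 Hz.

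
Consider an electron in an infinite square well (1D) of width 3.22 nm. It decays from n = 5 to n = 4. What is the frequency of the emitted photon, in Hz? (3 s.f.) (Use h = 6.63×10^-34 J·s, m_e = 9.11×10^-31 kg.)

E_1 = h²/(8m_eL²) = 5.817×10^-21 J and ΔE = (5² − 4²)E_1 = 5.235×10^-20 J.
f = ΔE/h = 5.235×10^-20/6.63×10^-34 = 7.90×10^13 Hz.

f = 7.90×10^13 Hz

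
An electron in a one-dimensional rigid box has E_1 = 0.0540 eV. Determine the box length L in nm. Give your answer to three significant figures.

L = 2.64 nm

From E_n = n²h²/(8m_eL²), L = n·h/√(8m_eE_n).
E_1 = 0.0540 eV = 8.651×10^-21 J, so L = 1·6.626×10^-34/√(8·9.109×10^-31·8.651×10^-21) = 2.64×10^-9 m = 2.64 nm.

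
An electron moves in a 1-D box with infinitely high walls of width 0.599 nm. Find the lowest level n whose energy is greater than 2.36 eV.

E_1 = h²/(8m_eL²) = 1.679×10^-19 J = 1.048 eV.
Need n² > 2.36/1.048 = 2.252, i.e. n > 1.501.
The smallest integer satisfying this is n = 2.

n = 2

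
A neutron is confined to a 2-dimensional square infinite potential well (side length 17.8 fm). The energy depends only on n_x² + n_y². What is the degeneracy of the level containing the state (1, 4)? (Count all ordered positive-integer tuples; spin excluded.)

The level has n_x² + n_y² = 17. The ordered positive-integer solutions are (1, 4), (4, 1).
That gives 2 states.

degeneracy = 2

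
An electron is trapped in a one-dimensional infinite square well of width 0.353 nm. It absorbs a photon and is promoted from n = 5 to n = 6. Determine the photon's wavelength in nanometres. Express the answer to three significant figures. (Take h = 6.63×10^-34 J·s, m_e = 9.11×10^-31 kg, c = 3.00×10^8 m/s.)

E_1 = h²/(8m_eL²) = 4.840×10^-19 J, so ΔE = (6² − 5²)E_1 = 5.324×10^-18 J.
λ = hc/ΔE = (6.63×10^-34·3.00×10^8)/5.324×10^-18 = 3.74×10^-8 m = 37.4 nm.

λ = 37.4 nm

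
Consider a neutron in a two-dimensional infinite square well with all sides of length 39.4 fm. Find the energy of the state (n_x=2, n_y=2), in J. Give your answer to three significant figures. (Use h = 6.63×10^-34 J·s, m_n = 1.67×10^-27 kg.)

E = 1.70×10^-13 J

For a 2D rectangular well E = (h²/8m_n)·Σ n_i²/L_i² = (6.63×10^-34)²/(8·1.67×10^-27) · [2²/(39.4 fm)² + 2²/(39.4 fm)²].
Evaluating gives E = 1.70×10^-13 J.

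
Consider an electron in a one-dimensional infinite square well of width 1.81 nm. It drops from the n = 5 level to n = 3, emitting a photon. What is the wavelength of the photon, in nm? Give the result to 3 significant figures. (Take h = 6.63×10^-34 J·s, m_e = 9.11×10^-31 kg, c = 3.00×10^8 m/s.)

λ = 675 nm

E_1 = h²/(8m_eL²) = 1.841×10^-20 J, so ΔE = (5² − 3²)E_1 = 2.946×10^-19 J.
λ = hc/ΔE = (6.63×10^-34·3.00×10^8)/2.946×10^-19 = 6.75×10^-7 m = 675 nm.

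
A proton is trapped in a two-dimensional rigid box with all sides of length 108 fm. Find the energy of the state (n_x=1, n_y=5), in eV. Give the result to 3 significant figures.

E = 4.56×10^5 eV

For a 2D rectangular well E = (h²/8m_p)·Σ n_i²/L_i² = (6.626×10^-34)²/(8·1.673×10^-27) · [1²/(108 fm)² + 5²/(108 fm)²].
Evaluating gives E = 7.312×10^-14 J = 4.56×10^5 eV.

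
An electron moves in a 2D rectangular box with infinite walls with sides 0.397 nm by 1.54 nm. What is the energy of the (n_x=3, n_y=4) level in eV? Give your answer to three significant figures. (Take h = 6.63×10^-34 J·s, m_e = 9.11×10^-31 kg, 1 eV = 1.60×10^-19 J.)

E = 24.1 eV

For a 2D rectangular well E = (h²/8m_e)·Σ n_i²/L_i² = (6.63×10^-34)²/(8·9.11×10^-31) · [3²/(0.397 nm)² + 4²/(1.54 nm)²].
Evaluating gives E = 3.851×10^-18 J = 24.1 eV.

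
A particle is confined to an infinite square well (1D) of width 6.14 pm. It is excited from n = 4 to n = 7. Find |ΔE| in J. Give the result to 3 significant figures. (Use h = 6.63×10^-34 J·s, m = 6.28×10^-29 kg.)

E_1 = h²/(8mL²) = 2.321×10^-17 J.
|ΔE| = |4² − 7²|·E_1 = 33·2.321×10^-17 J = 7.66×10^-16 J.

|ΔE| = 7.66×10^-16 J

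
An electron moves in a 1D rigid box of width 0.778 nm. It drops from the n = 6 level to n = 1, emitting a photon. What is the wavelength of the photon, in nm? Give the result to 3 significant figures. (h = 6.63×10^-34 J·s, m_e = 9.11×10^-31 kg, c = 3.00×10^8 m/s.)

λ = 57.0 nm

E_1 = h²/(8m_eL²) = 9.965×10^-20 J, so ΔE = (6² − 1²)E_1 = 3.488×10^-18 J.
λ = hc/ΔE = (6.63×10^-34·3.00×10^8)/3.488×10^-18 = 5.70×10^-8 m = 57.0 nm.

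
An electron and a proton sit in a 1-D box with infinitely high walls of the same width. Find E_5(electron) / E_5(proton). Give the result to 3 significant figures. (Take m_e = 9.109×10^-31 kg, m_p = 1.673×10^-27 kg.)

1.84×10^3

E_n ∝ 1/m at fixed n and L, so the ratio is m_p/m_e = 1.673×10^-27/9.109×10^-31 = 1.84×10^3.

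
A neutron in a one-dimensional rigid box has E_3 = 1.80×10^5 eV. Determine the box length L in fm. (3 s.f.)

From E_n = n²h²/(8m_nL²), L = n·h/√(8m_nE_n).
E_3 = 1.80×10^5 eV = 2.884×10^-14 J, so L = 3·6.626×10^-34/√(8·1.675×10^-27·2.884×10^-14) = 1.01×10^-13 m = 101 fm.

L = 101 fm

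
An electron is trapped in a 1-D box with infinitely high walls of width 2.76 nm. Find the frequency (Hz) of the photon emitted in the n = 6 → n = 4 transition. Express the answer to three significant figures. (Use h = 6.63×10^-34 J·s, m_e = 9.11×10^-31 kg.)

E_1 = h²/(8m_eL²) = 7.918×10^-21 J and ΔE = (6² − 4²)E_1 = 1.584×10^-19 J.
f = ΔE/h = 1.584×10^-19/6.63×10^-34 = 2.39×10^14 Hz.

f = 2.39×10^14 Hz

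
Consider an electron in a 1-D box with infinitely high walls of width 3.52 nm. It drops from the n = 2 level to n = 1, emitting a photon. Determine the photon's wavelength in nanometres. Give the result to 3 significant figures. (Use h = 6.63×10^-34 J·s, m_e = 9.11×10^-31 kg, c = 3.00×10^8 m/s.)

E_1 = h²/(8m_eL²) = 4.868×10^-21 J, so ΔE = (2² − 1²)E_1 = 1.460×10^-20 J.
λ = hc/ΔE = (6.63×10^-34·3.00×10^8)/1.460×10^-20 = 1.36×10^-5 m = 1.36×10^4 nm.

λ = 1.36×10^4 nm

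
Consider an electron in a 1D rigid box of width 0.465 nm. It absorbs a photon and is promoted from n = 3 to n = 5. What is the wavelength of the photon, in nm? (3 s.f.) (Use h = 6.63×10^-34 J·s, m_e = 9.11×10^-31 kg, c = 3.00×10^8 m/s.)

λ = 44.6 nm

E_1 = h²/(8m_eL²) = 2.789×10^-19 J, so ΔE = (5² − 3²)E_1 = 4.462×10^-18 J.
λ = hc/ΔE = (6.63×10^-34·3.00×10^8)/4.462×10^-18 = 4.46×10^-8 m = 44.6 nm.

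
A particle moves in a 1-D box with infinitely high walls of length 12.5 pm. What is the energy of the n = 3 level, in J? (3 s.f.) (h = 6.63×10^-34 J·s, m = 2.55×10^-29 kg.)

E_3 = 1.24×10^-16 J

For an infinite well E_n = n²h²/(8mL²), so E_1 = h²/(8mL²) = (6.63×10^-34)²/(8·2.55×10^-29·(1.25×10^-11 m)²) = 1.379×10^-17 J.
Then E_3 = 3²·E_1 = 9·1.379×10^-17 J = 1.24×10^-16 J.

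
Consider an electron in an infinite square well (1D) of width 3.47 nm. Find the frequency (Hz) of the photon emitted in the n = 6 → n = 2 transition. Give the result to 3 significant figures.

E_1 = h²/(8m_eL²) = 5.004×10^-21 J and ΔE = (6² − 2²)E_1 = 1.601×10^-19 J.
f = ΔE/h = 1.601×10^-19/6.626×10^-34 = 2.42×10^14 Hz.

f = 2.42×10^14 Hz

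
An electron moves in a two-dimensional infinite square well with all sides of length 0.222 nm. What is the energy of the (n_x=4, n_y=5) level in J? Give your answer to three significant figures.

E = 5.01×10^-17 J

For a 2D rectangular well E = (h²/8m_e)·Σ n_i²/L_i² = (6.626×10^-34)²/(8·9.109×10^-31) · [4²/(0.222 nm)² + 5²/(0.222 nm)²].
Evaluating gives E = 5.01×10^-17 J.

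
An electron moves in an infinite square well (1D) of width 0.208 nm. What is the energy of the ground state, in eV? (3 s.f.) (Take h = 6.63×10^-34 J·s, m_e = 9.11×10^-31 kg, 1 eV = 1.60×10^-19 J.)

For an infinite well E_n = n²h²/(8m_eL²), so E_1 = h²/(8m_eL²) = (6.63×10^-34)²/(8·9.11×10^-31·(2.08×10^-10 m)²) = 1.394×10^-18 J.
Converting, E_1 = 1.394×10^-18 J / (1.60×10^-19 J/eV) = 8.71 eV.

E_1 = 8.71 eV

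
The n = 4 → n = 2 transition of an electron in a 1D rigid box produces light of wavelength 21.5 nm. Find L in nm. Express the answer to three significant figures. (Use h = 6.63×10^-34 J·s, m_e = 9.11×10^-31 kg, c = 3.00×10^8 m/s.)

L = 0.280 nm

The photon carries ΔE = hc/λ = 6.63×10^-34·3.00×10^8/2.15×10^-8 m = 9.251×10^-18 J.
Since ΔE = (4² − 2²)E_1, E_1 = 7.709×10^-19 J, and L = h/√(8m_eE_1) = 2.80×10^-10 m = 0.280 nm.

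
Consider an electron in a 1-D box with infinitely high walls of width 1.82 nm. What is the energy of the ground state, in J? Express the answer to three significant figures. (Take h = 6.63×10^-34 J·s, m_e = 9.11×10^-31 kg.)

For an infinite well E_n = n²h²/(8m_eL²), so E_1 = h²/(8m_eL²) = (6.63×10^-34)²/(8·9.11×10^-31·(1.82×10^-9 m)²) = 1.821×10^-20 J.

E_1 = 1.82×10^-20 J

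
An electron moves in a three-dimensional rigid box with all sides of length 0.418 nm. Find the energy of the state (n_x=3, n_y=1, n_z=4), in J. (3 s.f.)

For a 3D rectangular well E = (h²/8m_e)·Σ n_i²/L_i² = (6.626×10^-34)²/(8·9.109×10^-31) · [3²/(0.418 nm)² + 1²/(0.418 nm)² + 4²/(0.418 nm)²].
Evaluating gives E = 8.97×10^-18 J.

E = 8.97×10^-18 J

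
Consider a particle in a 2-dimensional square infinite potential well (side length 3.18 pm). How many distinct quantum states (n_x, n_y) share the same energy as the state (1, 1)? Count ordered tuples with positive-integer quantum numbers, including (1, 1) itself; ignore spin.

degeneracy = 1

The level has n_x² + n_y² = 2. The ordered positive-integer solutions are (1, 1).
That gives 1 state.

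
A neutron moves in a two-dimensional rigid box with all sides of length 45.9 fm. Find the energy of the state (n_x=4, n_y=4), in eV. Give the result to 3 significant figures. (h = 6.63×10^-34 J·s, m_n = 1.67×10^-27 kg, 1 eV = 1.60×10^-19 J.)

For a 2D rectangular well E = (h²/8m_n)·Σ n_i²/L_i² = (6.63×10^-34)²/(8·1.67×10^-27) · [4²/(45.9 fm)² + 4²/(45.9 fm)²].
Evaluating gives E = 4.997×10^-13 J = 3.12×10^6 eV.

E = 3.12×10^6 eV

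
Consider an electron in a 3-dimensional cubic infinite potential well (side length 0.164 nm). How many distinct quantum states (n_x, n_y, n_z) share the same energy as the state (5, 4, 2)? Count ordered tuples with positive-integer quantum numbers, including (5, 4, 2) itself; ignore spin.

The level has n_x² + n_y² + n_z² = 45. The ordered positive-integer solutions are (2, 4, 5), (2, 5, 4), (4, 2, 5), (4, 5, 2), (5, 2, 4), (5, 4, 2).
That gives 6 states.

degeneracy = 6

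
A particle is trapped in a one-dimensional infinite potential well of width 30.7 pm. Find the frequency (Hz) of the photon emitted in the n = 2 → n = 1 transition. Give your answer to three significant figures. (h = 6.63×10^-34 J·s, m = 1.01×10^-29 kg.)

f = 2.61×10^16 Hz

E_1 = h²/(8mL²) = 5.772×10^-18 J and ΔE = (2² − 1²)E_1 = 1.732×10^-17 J.
f = ΔE/h = 1.732×10^-17/6.63×10^-34 = 2.61×10^16 Hz.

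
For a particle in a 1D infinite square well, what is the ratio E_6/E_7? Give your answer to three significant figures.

0.735

E_n ∝ n², so E_6/E_7 = 6²/7² = 36/49 = 0.735.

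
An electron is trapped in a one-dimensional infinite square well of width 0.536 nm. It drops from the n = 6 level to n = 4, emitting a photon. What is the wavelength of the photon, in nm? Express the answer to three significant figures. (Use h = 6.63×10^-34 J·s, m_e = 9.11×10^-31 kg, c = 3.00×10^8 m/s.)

E_1 = h²/(8m_eL²) = 2.099×10^-19 J, so ΔE = (6² − 4²)E_1 = 4.198×10^-18 J.
λ = hc/ΔE = (6.63×10^-34·3.00×10^8)/4.198×10^-18 = 4.74×10^-8 m = 47.4 nm.

λ = 47.4 nm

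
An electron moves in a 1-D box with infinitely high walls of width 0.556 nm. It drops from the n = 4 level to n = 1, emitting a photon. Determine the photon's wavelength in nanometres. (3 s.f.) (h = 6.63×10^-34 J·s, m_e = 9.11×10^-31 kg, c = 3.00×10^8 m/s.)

λ = 68.0 nm

E_1 = h²/(8m_eL²) = 1.951×10^-19 J, so ΔE = (4² − 1²)E_1 = 2.927×10^-18 J.
λ = hc/ΔE = (6.63×10^-34·3.00×10^8)/2.927×10^-18 = 6.80×10^-8 m = 68.0 nm.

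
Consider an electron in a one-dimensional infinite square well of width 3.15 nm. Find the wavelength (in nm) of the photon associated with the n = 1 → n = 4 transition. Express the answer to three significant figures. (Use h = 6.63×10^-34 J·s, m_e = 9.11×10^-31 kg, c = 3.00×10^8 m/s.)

E_1 = h²/(8m_eL²) = 6.079×10^-21 J, so ΔE = (4² − 1²)E_1 = 9.118×10^-20 J.
λ = hc/ΔE = (6.63×10^-34·3.00×10^8)/9.118×10^-20 = 2.18×10^-6 m = 2.18×10^3 nm.

λ = 2.18×10^3 nm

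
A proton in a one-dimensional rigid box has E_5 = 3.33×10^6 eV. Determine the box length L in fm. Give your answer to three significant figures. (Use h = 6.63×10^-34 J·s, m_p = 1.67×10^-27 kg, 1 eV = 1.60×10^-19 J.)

From E_n = n²h²/(8m_pL²), L = n·h/√(8m_pE_n).
E_5 = 3.33×10^6 eV = 5.328×10^-13 J, so L = 5·6.63×10^-34/√(8·1.67×10^-27·5.328×10^-13) = 3.93×10^-14 m = 39.3 fm.

L = 39.3 fm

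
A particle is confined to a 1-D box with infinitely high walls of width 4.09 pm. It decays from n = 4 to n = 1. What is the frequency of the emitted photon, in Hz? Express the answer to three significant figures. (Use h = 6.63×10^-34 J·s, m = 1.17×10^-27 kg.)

E_1 = h²/(8mL²) = 2.807×10^-18 J and ΔE = (4² − 1²)E_1 = 4.211×10^-17 J.
f = ΔE/h = 4.211×10^-17/6.63×10^-34 = 6.35×10^16 Hz.

f = 6.35×10^16 Hz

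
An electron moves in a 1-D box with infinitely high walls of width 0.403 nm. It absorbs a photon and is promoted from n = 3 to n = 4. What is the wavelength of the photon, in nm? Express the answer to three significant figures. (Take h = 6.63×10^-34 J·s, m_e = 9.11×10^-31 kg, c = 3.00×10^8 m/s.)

E_1 = h²/(8m_eL²) = 3.714×10^-19 J, so ΔE = (4² − 3²)E_1 = 2.600×10^-18 J.
λ = hc/ΔE = (6.63×10^-34·3.00×10^8)/2.600×10^-18 = 7.65×10^-8 m = 76.5 nm.

λ = 76.5 nm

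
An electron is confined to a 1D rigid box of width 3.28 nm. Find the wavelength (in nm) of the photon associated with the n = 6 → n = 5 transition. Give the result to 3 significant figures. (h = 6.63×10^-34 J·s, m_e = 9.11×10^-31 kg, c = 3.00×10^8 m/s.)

λ = 3.23×10^3 nm

E_1 = h²/(8m_eL²) = 5.606×10^-21 J, so ΔE = (6² − 5²)E_1 = 6.167×10^-20 J.
λ = hc/ΔE = (6.63×10^-34·3.00×10^8)/6.167×10^-20 = 3.23×10^-6 m = 3.23×10^3 nm.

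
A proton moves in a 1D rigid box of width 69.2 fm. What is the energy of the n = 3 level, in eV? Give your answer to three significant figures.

For an infinite well E_n = n²h²/(8m_pL²), so E_1 = h²/(8m_pL²) = (6.626×10^-34)²/(8·1.673×10^-27·(6.92×10^-14 m)²) = 6.850×10^-15 J.
Then E_3 = 3²·E_1 = 9·6.850×10^-15 J = 6.165×10^-14 J.
Converting, E_3 = 6.165×10^-14 J / (1.602×10^-19 J/eV) = 3.85×10^5 eV.

E_3 = 3.85×10^5 eV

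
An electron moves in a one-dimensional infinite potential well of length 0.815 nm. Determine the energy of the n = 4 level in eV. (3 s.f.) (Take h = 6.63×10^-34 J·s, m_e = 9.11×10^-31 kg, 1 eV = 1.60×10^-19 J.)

E_4 = 9.08 eV

For an infinite well E_n = n²h²/(8m_eL²), so E_1 = h²/(8m_eL²) = (6.63×10^-34)²/(8·9.11×10^-31·(8.15×10^-10 m)²) = 9.080×10^-20 J.
Then E_4 = 4²·E_1 = 16·9.080×10^-20 J = 1.453×10^-18 J.
Converting, E_4 = 1.453×10^-18 J / (1.60×10^-19 J/eV) = 9.08 eV.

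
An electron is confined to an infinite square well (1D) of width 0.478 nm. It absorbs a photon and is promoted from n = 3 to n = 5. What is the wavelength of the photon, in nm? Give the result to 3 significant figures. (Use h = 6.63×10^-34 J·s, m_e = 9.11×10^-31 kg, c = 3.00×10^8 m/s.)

E_1 = h²/(8m_eL²) = 2.640×10^-19 J, so ΔE = (5² − 3²)E_1 = 4.224×10^-18 J.
λ = hc/ΔE = (6.63×10^-34·3.00×10^8)/4.224×10^-18 = 4.71×10^-8 m = 47.1 nm.

λ = 47.1 nm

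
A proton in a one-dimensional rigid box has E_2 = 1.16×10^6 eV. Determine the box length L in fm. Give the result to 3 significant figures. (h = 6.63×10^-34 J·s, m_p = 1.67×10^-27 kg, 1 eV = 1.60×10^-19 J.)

From E_n = n²h²/(8m_pL²), L = n·h/√(8m_pE_n).
E_2 = 1.16×10^6 eV = 1.856×10^-13 J, so L = 2·6.63×10^-34/√(8·1.67×10^-27·1.856×10^-13) = 2.66×10^-14 m = 26.6 fm.

L = 26.6 fm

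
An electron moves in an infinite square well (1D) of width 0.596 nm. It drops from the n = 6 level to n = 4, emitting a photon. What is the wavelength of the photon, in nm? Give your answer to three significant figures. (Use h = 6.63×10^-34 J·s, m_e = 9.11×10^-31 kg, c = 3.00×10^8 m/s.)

λ = 58.6 nm

E_1 = h²/(8m_eL²) = 1.698×10^-19 J, so ΔE = (6² − 4²)E_1 = 3.396×10^-18 J.
λ = hc/ΔE = (6.63×10^-34·3.00×10^8)/3.396×10^-18 = 5.86×10^-8 m = 58.6 nm.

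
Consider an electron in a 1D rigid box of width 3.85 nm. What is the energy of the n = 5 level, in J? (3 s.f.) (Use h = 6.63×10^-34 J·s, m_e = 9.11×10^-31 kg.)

E_5 = 1.02×10^-19 J

For an infinite well E_n = n²h²/(8m_eL²), so E_1 = h²/(8m_eL²) = (6.63×10^-34)²/(8·9.11×10^-31·(3.85×10^-9 m)²) = 4.069×10^-21 J.
Then E_5 = 5²·E_1 = 25·4.069×10^-21 J = 1.02×10^-19 J.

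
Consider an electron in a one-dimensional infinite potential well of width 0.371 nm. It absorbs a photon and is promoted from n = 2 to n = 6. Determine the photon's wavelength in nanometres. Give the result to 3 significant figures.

E_1 = h²/(8m_eL²) = 4.377×10^-19 J, so ΔE = (6² − 2²)E_1 = 1.401×10^-17 J.
λ = hc/ΔE = (6.626×10^-34·2.998×10^8)/1.401×10^-17 = 1.42×10^-8 m = 14.2 nm.

λ = 14.2 nm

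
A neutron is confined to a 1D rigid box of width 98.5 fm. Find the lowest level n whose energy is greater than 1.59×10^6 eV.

E_1 = h²/(8m_nL²) = 3.377×10^-15 J = 2.108×10^4 eV.
Need n² > 1.59×10^6/2.108×10^4 = 75.43, i.e. n > 8.685.
The smallest integer satisfying this is n = 9.

n = 9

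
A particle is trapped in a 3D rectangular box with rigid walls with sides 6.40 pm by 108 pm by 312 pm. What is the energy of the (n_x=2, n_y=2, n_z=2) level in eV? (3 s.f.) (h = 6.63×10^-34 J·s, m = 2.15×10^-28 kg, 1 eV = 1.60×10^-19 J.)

E = 157 eV

For a 3D rectangular well E = (h²/8m)·Σ n_i²/L_i² = (6.63×10^-34)²/(8·2.15×10^-28) · [2²/(6.40 pm)² + 2²/(108 pm)² + 2²/(312 pm)²].
Evaluating gives E = 2.506×10^-17 J = 157 eV.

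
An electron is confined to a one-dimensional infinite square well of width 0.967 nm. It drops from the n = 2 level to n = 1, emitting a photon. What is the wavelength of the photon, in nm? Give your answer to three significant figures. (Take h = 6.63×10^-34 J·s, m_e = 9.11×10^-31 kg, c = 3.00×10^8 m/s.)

λ = 1.03×10^3 nm

E_1 = h²/(8m_eL²) = 6.450×10^-20 J, so ΔE = (2² − 1²)E_1 = 1.935×10^-19 J.
λ = hc/ΔE = (6.63×10^-34·3.00×10^8)/1.935×10^-19 = 1.03×10^-6 m = 1.03×10^3 nm.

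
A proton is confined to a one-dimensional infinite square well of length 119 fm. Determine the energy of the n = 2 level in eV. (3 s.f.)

E_2 = 5.78×10^4 eV

For an infinite well E_n = n²h²/(8m_pL²), so E_1 = h²/(8m_pL²) = (6.626×10^-34)²/(8·1.673×10^-27·(1.19×10^-13 m)²) = 2.316×10^-15 J.
Then E_2 = 2²·E_1 = 4·2.316×10^-15 J = 9.264×10^-15 J.
Converting, E_2 = 9.264×10^-15 J / (1.602×10^-19 J/eV) = 5.78×10^4 eV.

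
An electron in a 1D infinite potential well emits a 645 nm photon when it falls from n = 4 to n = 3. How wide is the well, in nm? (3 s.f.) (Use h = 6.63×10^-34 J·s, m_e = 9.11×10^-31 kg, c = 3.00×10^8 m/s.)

The photon carries ΔE = hc/λ = 6.63×10^-34·3.00×10^8/6.45×10^-7 m = 3.084×10^-19 J.
Since ΔE = (4² − 3²)E_1, E_1 = 4.406×10^-20 J, and L = h/√(8m_eE_1) = 1.17×10^-9 m = 1.17 nm.

L = 1.17 nm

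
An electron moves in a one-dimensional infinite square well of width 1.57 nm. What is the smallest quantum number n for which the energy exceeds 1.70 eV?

E_1 = h²/(8m_eL²) = 2.444×10^-20 J = 0.1526 eV.
Need n² > 1.70/0.1526 = 11.14, i.e. n > 3.338.
The smallest integer satisfying this is n = 4.

n = 4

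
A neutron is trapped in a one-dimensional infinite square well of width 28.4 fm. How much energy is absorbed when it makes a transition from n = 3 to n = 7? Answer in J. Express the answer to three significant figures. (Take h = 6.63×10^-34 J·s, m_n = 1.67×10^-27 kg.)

E_1 = h²/(8m_nL²) = 4.079×10^-14 J.
|ΔE| = |3² − 7²|·E_1 = 40·4.079×10^-14 J = 1.63×10^-12 J.

|ΔE| = 1.63×10^-12 J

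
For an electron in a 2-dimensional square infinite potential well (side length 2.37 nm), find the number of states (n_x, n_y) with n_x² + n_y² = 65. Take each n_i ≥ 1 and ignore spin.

The level has n_x² + n_y² = 65. The ordered positive-integer solutions are (1, 8), (4, 7), (7, 4), (8, 1).
That gives 4 states.

degeneracy = 4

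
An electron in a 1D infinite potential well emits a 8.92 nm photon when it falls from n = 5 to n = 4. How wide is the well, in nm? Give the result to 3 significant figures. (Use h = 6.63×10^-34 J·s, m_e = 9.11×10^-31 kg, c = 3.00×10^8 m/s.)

The photon carries ΔE = hc/λ = 6.63×10^-34·3.00×10^8/8.92×10^-9 m = 2.230×10^-17 J.
Since ΔE = (5² − 4²)E_1, E_1 = 2.478×10^-18 J, and L = h/√(8m_eE_1) = 1.56×10^-10 m = 0.156 nm.

L = 0.156 nm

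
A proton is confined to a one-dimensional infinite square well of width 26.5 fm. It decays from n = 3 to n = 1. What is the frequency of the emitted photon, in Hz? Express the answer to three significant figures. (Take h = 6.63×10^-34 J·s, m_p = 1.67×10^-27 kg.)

f = 5.65×10^20 Hz

E_1 = h²/(8m_pL²) = 4.685×10^-14 J and ΔE = (3² − 1²)E_1 = 3.748×10^-13 J.
f = ΔE/h = 3.748×10^-13/6.63×10^-34 = 5.65×10^20 Hz.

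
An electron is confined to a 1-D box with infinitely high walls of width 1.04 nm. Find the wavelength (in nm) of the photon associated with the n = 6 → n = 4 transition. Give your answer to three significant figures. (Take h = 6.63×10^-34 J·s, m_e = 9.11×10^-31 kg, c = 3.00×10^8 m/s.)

E_1 = h²/(8m_eL²) = 5.576×10^-20 J, so ΔE = (6² − 4²)E_1 = 1.115×10^-18 J.
λ = hc/ΔE = (6.63×10^-34·3.00×10^8)/1.115×10^-18 = 1.78×10^-7 m = 178 nm.

λ = 178 nm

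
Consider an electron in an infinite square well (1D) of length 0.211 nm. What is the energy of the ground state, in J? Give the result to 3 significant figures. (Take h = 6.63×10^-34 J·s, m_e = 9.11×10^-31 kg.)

For an infinite well E_n = n²h²/(8m_eL²), so E_1 = h²/(8m_eL²) = (6.63×10^-34)²/(8·9.11×10^-31·(2.11×10^-10 m)²) = 1.355×10^-18 J.

E_1 = 1.35×10^-18 J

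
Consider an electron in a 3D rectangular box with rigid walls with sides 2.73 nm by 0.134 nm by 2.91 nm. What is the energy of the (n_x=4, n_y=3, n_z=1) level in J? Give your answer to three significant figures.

E = 3.03×10^-17 J

For a 3D rectangular well E = (h²/8m_e)·Σ n_i²/L_i² = (6.626×10^-34)²/(8·9.109×10^-31) · [4²/(2.73 nm)² + 3²/(0.134 nm)² + 1²/(2.91 nm)²].
Evaluating gives E = 3.03×10^-17 J.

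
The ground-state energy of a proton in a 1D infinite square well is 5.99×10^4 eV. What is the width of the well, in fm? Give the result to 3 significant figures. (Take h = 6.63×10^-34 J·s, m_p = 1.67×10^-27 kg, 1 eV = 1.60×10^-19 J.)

L = 58.6 fm

From E_n = n²h²/(8m_pL²), L = n·h/√(8m_pE_n).
E_1 = 5.99×10^4 eV = 9.584×10^-15 J, so L = 1·6.63×10^-34/√(8·1.67×10^-27·9.584×10^-15) = 5.86×10^-14 m = 58.6 fm.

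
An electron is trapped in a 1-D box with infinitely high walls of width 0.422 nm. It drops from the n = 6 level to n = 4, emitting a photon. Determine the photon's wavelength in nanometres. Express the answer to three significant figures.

E_1 = h²/(8m_eL²) = 3.383×10^-19 J, so ΔE = (6² − 4²)E_1 = 6.766×10^-18 J.
λ = hc/ΔE = (6.626×10^-34·2.998×10^8)/6.766×10^-18 = 2.94×10^-8 m = 29.4 nm.

λ = 29.4 nm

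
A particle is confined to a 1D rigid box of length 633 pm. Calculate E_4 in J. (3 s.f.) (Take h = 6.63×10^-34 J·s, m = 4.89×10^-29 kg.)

For an infinite well E_n = n²h²/(8mL²), so E_1 = h²/(8mL²) = (6.63×10^-34)²/(8·4.89×10^-29·(6.33×10^-10 m)²) = 2.804×10^-21 J.
Then E_4 = 4²·E_1 = 16·2.804×10^-21 J = 4.49×10^-20 J.

E_4 = 4.49×10^-20 J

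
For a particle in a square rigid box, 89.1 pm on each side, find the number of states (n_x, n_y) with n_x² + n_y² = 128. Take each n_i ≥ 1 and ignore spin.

degeneracy = 1

The level has n_x² + n_y² = 128. The ordered positive-integer solutions are (8, 8).
That gives 1 state.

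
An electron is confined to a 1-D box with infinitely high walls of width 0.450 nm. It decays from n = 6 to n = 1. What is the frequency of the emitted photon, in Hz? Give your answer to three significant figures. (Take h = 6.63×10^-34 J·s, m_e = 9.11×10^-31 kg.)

f = 1.57×10^16 Hz

E_1 = h²/(8m_eL²) = 2.978×10^-19 J and ΔE = (6² − 1²)E_1 = 1.042×10^-17 J.
f = ΔE/h = 1.042×10^-17/6.63×10^-34 = 1.57×10^16 Hz.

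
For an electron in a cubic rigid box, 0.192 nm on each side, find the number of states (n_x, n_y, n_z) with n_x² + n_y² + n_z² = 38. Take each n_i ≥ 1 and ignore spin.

degeneracy = 9

The level has n_x² + n_y² + n_z² = 38. The ordered positive-integer solutions are (1, 1, 6), (1, 6, 1), (2, 3, 5), (2, 5, 3), (3, 2, 5), (3, 5, 2), (5, 2, 3), (5, 3, 2), (6, 1, 1).
That gives 9 states.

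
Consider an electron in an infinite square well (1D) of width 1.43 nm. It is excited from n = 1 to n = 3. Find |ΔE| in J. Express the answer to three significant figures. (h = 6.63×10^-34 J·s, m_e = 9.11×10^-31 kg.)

E_1 = h²/(8m_eL²) = 2.949×10^-20 J.
|ΔE| = |1² − 3²|·E_1 = 8·2.949×10^-20 J = 2.36×10^-19 J.

|ΔE| = 2.36×10^-19 J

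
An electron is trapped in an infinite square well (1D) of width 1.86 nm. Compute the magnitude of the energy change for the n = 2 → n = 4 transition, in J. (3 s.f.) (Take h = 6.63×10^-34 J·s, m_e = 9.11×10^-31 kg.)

E_1 = h²/(8m_eL²) = 1.743×10^-20 J.
|ΔE| = |2² − 4²|·E_1 = 12·1.743×10^-20 J = 2.09×10^-19 J.

|ΔE| = 2.09×10^-19 J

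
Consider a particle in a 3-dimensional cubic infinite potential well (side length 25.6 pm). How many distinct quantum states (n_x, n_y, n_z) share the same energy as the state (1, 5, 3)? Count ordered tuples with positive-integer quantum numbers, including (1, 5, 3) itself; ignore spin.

degeneracy = 6

The level has n_x² + n_y² + n_z² = 35. The ordered positive-integer solutions are (1, 3, 5), (1, 5, 3), (3, 1, 5), (3, 5, 1), (5, 1, 3), (5, 3, 1).
That gives 6 states.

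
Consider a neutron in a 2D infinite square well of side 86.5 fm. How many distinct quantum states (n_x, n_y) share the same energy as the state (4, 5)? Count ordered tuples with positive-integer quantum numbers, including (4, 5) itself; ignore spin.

The level has n_x² + n_y² = 41. The ordered positive-integer solutions are (4, 5), (5, 4).
That gives 2 states.

degeneracy = 2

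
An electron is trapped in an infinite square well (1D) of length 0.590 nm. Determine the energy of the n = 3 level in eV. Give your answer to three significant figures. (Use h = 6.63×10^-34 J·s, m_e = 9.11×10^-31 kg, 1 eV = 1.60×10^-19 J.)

For an infinite well E_n = n²h²/(8m_eL²), so E_1 = h²/(8m_eL²) = (6.63×10^-34)²/(8·9.11×10^-31·(5.90×10^-10 m)²) = 1.733×10^-19 J.
Then E_3 = 3²·E_1 = 9·1.733×10^-19 J = 1.560×10^-18 J.
Converting, E_3 = 1.560×10^-18 J / (1.60×10^-19 J/eV) = 9.75 eV.

E_3 = 9.75 eV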